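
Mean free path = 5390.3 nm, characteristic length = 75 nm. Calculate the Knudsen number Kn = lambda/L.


Knudsen number Kn = lambda / L
Kn = 5390.3 / 75
Kn = 71.8707

71.8707


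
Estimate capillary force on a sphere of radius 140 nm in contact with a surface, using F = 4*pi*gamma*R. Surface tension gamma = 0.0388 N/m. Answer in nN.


Convert radius: R = 140 nm = 1.4e-07 m
F = 4 * pi * gamma * R
F = 4 * pi * 0.0388 * 1.4e-07
F = 6.82605e-08 N = 68.2605 nN

68.2605


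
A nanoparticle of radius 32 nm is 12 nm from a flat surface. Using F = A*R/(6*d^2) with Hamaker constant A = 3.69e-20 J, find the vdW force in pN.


Convert to SI: R = 32 nm = 3.2e-08 m, d = 12 nm = 1.2e-08 m
F = A * R / (6 * d^2)
F = 3.69e-20 * 3.2e-08 / (6 * (1.2e-08)^2)
F = 1.36667e-12 N = 1.367 pN

1.367


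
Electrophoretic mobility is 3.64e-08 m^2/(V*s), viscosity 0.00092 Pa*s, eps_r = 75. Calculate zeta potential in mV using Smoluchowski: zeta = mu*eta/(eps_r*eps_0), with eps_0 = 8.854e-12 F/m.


Smoluchowski equation: zeta = mu * eta / (eps_r * eps_0)
zeta = 3.64e-08 * 0.00092 / (75 * 8.854e-12)
zeta = 0.05043 V = 50.43 mV

50.43


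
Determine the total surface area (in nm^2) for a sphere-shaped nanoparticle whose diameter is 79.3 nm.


Radius r = 79.3/2 = 39.65 nm
Surface area SA = 4 * pi * r^2
SA = 4 * pi * (39.65)^2
SA = 19755.87 nm^2

19755.87


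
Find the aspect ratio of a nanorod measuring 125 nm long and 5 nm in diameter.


Aspect ratio AR = length / diameter
AR = 125 / 5
AR = 25.0

25.0


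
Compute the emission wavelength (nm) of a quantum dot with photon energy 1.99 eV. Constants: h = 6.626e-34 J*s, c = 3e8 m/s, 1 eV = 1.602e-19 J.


Convert energy: E = 1.99 eV = 1.99 * 1.602e-19 = 3.18798e-19 J
lambda = h*c / E = 6.626e-34 * 3e8 / 3.18798e-19
lambda = 6.2353e-07 m = 623.5 nm

623.5


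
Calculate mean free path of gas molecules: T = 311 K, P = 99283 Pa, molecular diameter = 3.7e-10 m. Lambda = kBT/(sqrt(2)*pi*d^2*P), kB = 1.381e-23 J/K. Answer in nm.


Mean free path: lambda = kB*T / (sqrt(2) * pi * d^2 * P)
lambda = 1.381e-23 * 311 / (sqrt(2) * pi * (3.7e-10)^2 * 99283)
lambda = 7.11231e-08 m
lambda = 71.12 nm

71.12


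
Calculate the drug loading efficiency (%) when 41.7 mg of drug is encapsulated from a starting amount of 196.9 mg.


Drug loading efficiency = (drug loaded / drug initial) * 100
DLE = 41.7 / 196.9 * 100
DLE = 0.2118 * 100
DLE = 21.18%

21.18


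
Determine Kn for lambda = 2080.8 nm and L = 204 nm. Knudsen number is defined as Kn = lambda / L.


Knudsen number Kn = lambda / L
Kn = 2080.8 / 204
Kn = 10.2

10.2


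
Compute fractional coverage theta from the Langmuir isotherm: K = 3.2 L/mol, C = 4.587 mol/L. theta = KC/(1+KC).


Langmuir isotherm: theta = K*C / (1 + K*C)
K*C = 3.2 * 4.587 = 14.6784
theta = 14.6784 / (1 + 14.6784) = 14.6784 / 15.6784
theta = 0.9362

0.9362


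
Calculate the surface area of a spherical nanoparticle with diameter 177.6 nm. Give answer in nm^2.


Radius r = 177.6/2 = 88.8 nm
Surface area SA = 4 * pi * r^2
SA = 4 * pi * (88.8)^2
SA = 99091.36 nm^2

99091.36


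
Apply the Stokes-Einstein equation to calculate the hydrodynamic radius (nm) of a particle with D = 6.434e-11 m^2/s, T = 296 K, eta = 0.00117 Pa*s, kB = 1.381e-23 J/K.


Stokes-Einstein: R = kB*T / (6*pi*eta*D)
R = 1.381e-23 * 296 / (6 * pi * 0.00117 * 6.434e-11)
R = 2.88083e-09 m = 2.88 nm

2.88


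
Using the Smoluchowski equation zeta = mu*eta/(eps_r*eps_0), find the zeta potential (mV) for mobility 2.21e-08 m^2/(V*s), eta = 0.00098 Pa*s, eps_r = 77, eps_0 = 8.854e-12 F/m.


Smoluchowski equation: zeta = mu * eta / (eps_r * eps_0)
zeta = 2.21e-08 * 0.00098 / (77 * 8.854e-12)
zeta = 0.031768 V = 31.77 mV

31.77


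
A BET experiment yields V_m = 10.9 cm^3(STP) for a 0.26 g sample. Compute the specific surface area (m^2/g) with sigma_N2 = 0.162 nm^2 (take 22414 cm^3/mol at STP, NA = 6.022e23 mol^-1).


Number of moles in monolayer = V_m / 22414 = 10.9 / 22414 = 0.0004863
Number of molecules = moles * NA = 0.0004863 * 6.022e23
SA = molecules * sigma / mass
SA = (10.9 / 22414) * 6.022e23 * 0.162e-18 / 0.26
SA = 182.5 m^2/g

182.5


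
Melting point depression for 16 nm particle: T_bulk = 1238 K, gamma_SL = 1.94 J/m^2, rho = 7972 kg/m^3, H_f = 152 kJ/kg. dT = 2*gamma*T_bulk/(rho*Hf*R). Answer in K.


Radius R = 16/2 = 8 nm = 8e-09 m
Convert H_f = 152 kJ/kg = 152000 J/kg
dT = 2 * gamma_SL * T_bulk / (rho * H_f * R)
dT = 2 * 1.94 * 1238 / (7972 * 152000 * 8e-09)
dT = 495.5 K

495.5


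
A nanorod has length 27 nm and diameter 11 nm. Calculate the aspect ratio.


Aspect ratio AR = length / diameter
AR = 27 / 11
AR = 2.45

2.45


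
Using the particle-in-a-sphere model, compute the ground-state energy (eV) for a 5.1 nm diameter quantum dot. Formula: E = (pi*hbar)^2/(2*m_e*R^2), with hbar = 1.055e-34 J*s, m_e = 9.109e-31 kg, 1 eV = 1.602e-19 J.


Radius R = 5.1/2 = 2.55 nm = 2.55e-09 m
E = (pi * 1.055e-34)^2 / (2 * 9.109e-31 * (2.55e-09)^2)
E(J) = 9.27307e-21
E = E(J) / 1.602e-19 = 0.0579 eV

0.0579


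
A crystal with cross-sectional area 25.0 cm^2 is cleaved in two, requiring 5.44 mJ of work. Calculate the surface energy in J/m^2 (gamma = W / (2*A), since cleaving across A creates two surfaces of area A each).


Convert: A = 25.0 cm^2 = 0.0025 m^2, W = 5.44 mJ = 0.00544 J
Cleaving exposes two faces of area A, so total new surface = 2*A and gamma = W / (2*A)
gamma = 0.00544 / (2 * 0.0025)
gamma = 1.088 J/m^2

1.088


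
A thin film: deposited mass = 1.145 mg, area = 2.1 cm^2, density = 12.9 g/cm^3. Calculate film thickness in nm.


Convert: m = 1.145 mg = 1.1450e-06 kg, A = 2.1 cm^2 = 2.1000e-04 m^2, rho = 12.9 g/cm^3 = 12900 kg/m^3
t = m / (A * rho)
t = 1.1450e-06 / (2.1000e-04 * 12900)
t = 4.2267e-07 m = 422.7 nm

422.7


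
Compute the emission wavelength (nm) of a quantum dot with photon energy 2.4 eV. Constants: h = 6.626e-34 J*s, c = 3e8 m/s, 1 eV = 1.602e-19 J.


Convert energy: E = 2.4 eV = 2.4 * 1.602e-19 = 3.8448e-19 J
lambda = h*c / E = 6.626e-34 * 3e8 / 3.8448e-19
lambda = 5.1701e-07 m = 517.0 nm

517.0


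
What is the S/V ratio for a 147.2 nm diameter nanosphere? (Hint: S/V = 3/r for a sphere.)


Radius r = 147.2/2 = 73.6 nm
S/V = 3 / r = 3 / 73.6
S/V = 0.0408 nm^-1

0.0408


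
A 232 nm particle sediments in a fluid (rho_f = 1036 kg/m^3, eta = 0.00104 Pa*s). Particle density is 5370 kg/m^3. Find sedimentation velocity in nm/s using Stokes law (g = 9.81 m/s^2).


Radius R = 232/2 nm = 1.16e-07 m
Density difference = 5370 - 1036 = 4334 kg/m^3
v = 2 * R^2 * (rho_p - rho_f) * g / (9 * eta)
v = 2 * (1.16e-07)^2 * 4334 * 9.81 / (9 * 0.00104)
v = 1.22244e-07 m/s = 122.2441 nm/s

122.2441


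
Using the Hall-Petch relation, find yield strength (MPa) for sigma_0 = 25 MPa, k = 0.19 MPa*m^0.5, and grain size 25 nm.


d = 25 nm = 2.5e-08 m
sqrt(d) = 0.0001581139
Hall-Petch contribution = k / sqrt(d) = 0.19 / 0.0001581139 = 1201.7 MPa
sigma = sigma_0 + k/sqrt(d) = 25 + 1201.7 = 1226.7 MPa

1226.7


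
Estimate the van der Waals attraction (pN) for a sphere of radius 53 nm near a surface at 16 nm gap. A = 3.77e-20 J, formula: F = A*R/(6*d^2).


Convert to SI: R = 53 nm = 5.3e-08 m, d = 16 nm = 1.6e-08 m
F = A * R / (6 * d^2)
F = 3.77e-20 * 5.3e-08 / (6 * (1.6e-08)^2)
F = 1.30085e-12 N = 1.301 pN

1.301


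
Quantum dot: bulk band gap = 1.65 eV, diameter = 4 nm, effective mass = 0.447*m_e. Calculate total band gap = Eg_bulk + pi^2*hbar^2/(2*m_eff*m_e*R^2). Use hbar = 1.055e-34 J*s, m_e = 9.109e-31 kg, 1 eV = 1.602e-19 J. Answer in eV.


Radius R = 4/2 nm = 2e-09 m
Confinement energy dE = pi^2 * hbar^2 / (2 * m_eff * m_e * R^2)
dE = pi^2 * (1.055e-34)^2 / (2 * 0.447 * 9.109e-31 * (2e-09)^2) J, divided by 1.602e-19 J/eV
dE = 0.2105 eV
Total band gap = E_g(bulk) + dE = 1.65 + 0.2105 = 1.8605 eV

1.8605


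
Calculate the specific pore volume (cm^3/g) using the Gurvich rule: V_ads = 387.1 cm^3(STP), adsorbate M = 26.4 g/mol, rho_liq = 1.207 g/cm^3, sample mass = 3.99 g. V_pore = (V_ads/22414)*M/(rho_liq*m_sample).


Moles adsorbed n = V_ads / 22414 = 387.1 / 22414 = 1.727046e-02 mol
Liquid volume V_liq = n * M / rho_liq = 1.727046e-02 * 26.4 / 1.207 = 0.37775 cm^3
Specific pore volume V_pore = V_liq / m_sample = 0.37775 / 3.99
V_pore = 0.0947 cm^3/g

0.0947


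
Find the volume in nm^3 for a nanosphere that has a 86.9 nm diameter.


Radius r = 86.9/2 = 43.45 nm
Volume V = (4/3) * pi * r^3
V = (4/3) * pi * (43.45)^3
V = 343603.79 nm^3

343603.79


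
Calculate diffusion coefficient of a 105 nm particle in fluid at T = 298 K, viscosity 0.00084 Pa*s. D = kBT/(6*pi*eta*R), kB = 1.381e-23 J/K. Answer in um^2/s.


Radius R = 105/2 = 52.5 nm = 5.25e-08 m
D = kB*T / (6*pi*eta*R)
D = 1.381e-23 * 298 / (6 * pi * 0.00084 * 5.25e-08)
D = 4.95074e-12 m^2/s = 4.951 um^2/s

4.951


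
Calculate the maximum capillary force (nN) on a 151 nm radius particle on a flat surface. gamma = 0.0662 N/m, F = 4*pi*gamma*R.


Convert radius: R = 151 nm = 1.51e-07 m
F = 4 * pi * gamma * R
F = 4 * pi * 0.0662 * 1.51e-07
F = 1.25616e-07 N = 125.616 nN

125.616


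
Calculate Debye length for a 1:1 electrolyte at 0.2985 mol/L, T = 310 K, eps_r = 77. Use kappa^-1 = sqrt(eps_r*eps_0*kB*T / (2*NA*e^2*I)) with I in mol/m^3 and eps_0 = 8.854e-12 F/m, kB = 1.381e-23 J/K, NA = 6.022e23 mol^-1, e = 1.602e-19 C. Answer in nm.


Ionic strength I = 0.2985 * 1^2 * 1000 = 298.5 mol/m^3
kappa^-1 = sqrt(77 * 8.854e-12 * 1.381e-23 * 310 / (2 * 6.022e23 * (1.602e-19)^2 * 298.5))
kappa^-1 = 0.562 nm

0.562


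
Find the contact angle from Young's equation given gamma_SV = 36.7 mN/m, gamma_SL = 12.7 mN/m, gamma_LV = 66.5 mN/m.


cos(theta) = (gamma_SV - gamma_SL) / gamma_LV
cos(theta) = (36.7 - 12.7) / 66.5
cos(theta) = 0.360902
theta = arccos(0.360902) = 68.84 degrees

68.84


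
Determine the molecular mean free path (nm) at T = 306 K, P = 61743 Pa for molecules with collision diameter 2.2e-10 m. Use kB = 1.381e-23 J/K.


Mean free path: lambda = kB*T / (sqrt(2) * pi * d^2 * P)
lambda = 1.381e-23 * 306 / (sqrt(2) * pi * (2.2e-10)^2 * 61743)
lambda = 3.18286e-07 m
lambda = 318.29 nm

318.29


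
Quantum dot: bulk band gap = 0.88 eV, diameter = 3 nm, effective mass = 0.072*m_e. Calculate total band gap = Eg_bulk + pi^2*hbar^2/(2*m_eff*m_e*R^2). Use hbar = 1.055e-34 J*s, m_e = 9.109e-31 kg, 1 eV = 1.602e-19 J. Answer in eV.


Radius R = 3/2 nm = 1.5e-09 m
Confinement energy dE = pi^2 * hbar^2 / (2 * m_eff * m_e * R^2)
dE = pi^2 * (1.055e-34)^2 / (2 * 0.072 * 9.109e-31 * (1.5e-09)^2) J, divided by 1.602e-19 J/eV
dE = 2.3234 eV
Total band gap = E_g(bulk) + dE = 0.88 + 2.3234 = 3.2034 eV

3.2034


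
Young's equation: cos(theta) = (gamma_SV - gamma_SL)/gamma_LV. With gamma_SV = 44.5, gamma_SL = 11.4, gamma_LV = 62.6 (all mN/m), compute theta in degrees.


cos(theta) = (gamma_SV - gamma_SL) / gamma_LV
cos(theta) = (44.5 - 11.4) / 62.6
cos(theta) = 0.528754
theta = arccos(0.528754) = 58.08 degrees

58.08


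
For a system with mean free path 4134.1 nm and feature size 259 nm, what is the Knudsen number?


Knudsen number Kn = lambda / L
Kn = 4134.1 / 259
Kn = 15.9618

15.9618


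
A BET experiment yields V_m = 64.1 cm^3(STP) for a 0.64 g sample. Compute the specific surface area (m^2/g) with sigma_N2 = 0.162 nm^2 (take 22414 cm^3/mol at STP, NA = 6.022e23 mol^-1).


Number of moles in monolayer = V_m / 22414 = 64.1 / 22414 = 0.00285982
Number of molecules = moles * NA = 0.00285982 * 6.022e23
SA = molecules * sigma / mass
SA = (64.1 / 22414) * 6.022e23 * 0.162e-18 / 0.64
SA = 435.9 m^2/g

435.9


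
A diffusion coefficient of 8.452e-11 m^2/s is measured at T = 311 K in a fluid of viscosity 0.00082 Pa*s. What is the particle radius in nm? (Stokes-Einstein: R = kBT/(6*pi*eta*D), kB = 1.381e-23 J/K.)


Stokes-Einstein: R = kB*T / (6*pi*eta*D)
R = 1.381e-23 * 311 / (6 * pi * 0.00082 * 8.452e-11)
R = 3.2876e-09 m = 3.29 nm

3.29


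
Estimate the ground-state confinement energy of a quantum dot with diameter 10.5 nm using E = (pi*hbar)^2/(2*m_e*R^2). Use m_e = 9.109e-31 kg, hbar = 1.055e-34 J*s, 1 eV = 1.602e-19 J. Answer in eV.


Radius R = 10.5/2 = 5.25 nm = 5.25e-09 m
E = (pi * 1.055e-34)^2 / (2 * 9.109e-31 * (5.25e-09)^2)
E(J) = 2.18769e-21
E = E(J) / 1.602e-19 = 0.0137 eV

0.0137


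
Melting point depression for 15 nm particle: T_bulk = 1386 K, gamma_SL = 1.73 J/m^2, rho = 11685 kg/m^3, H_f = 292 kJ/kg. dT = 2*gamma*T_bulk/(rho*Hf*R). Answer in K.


Radius R = 15/2 = 7.5 nm = 7.5e-09 m
Convert H_f = 292 kJ/kg = 292000 J/kg
dT = 2 * gamma_SL * T_bulk / (rho * H_f * R)
dT = 2 * 1.73 * 1386 / (11685 * 292000 * 7.5e-09)
dT = 187.4 K

187.4


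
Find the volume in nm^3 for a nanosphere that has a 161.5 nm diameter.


Radius r = 161.5/2 = 80.75 nm
Volume V = (4/3) * pi * r^3
V = (4/3) * pi * (80.75)^3
V = 2205546.42 nm^3

2205546.42


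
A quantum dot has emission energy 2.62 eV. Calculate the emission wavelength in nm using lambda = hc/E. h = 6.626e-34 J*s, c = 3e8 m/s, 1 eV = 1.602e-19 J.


Convert energy: E = 2.62 eV = 2.62 * 1.602e-19 = 4.19724e-19 J
lambda = h*c / E = 6.626e-34 * 3e8 / 4.19724e-19
lambda = 4.73597e-07 m = 473.6 nm

473.6


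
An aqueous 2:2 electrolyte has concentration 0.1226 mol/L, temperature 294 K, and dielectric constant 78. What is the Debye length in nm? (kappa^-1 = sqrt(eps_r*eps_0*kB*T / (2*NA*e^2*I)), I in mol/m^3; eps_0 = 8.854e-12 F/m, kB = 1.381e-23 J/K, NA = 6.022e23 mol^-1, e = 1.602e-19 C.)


Ionic strength I = 0.1226 * 2^2 * 1000 = 490.4 mol/m^3
kappa^-1 = sqrt(78 * 8.854e-12 * 1.381e-23 * 294 / (2 * 6.022e23 * (1.602e-19)^2 * 490.4))
kappa^-1 = 0.43 nm

0.43


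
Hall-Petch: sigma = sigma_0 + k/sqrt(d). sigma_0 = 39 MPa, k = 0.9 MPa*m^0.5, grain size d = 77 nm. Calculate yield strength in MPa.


d = 77 nm = 7.7e-08 m
sqrt(d) = 0.0002774887
Hall-Petch contribution = k / sqrt(d) = 0.9 / 0.0002774887 = 3243.4 MPa
sigma = sigma_0 + k/sqrt(d) = 39 + 3243.4 = 3282.4 MPa

3282.4


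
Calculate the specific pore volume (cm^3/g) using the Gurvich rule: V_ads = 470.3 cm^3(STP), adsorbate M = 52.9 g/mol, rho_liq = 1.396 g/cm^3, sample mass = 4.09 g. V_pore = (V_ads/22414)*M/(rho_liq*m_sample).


Moles adsorbed n = V_ads / 22414 = 470.3 / 22414 = 2.098242e-02 mol
Liquid volume V_liq = n * M / rho_liq = 2.098242e-02 * 52.9 / 1.396 = 0.79511 cm^3
Specific pore volume V_pore = V_liq / m_sample = 0.79511 / 4.09
V_pore = 0.1944 cm^3/g

0.1944


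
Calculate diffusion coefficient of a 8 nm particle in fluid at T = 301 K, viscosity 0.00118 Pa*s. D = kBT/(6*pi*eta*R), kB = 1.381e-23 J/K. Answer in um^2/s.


Radius R = 8/2 = 4 nm = 4e-09 m
D = kB*T / (6*pi*eta*R)
D = 1.381e-23 * 301 / (6 * pi * 0.00118 * 4e-09)
D = 4.67215e-11 m^2/s = 46.722 um^2/s

46.722


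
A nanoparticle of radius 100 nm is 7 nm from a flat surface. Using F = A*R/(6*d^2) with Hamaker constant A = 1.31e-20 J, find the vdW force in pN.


Convert to SI: R = 100 nm = 1e-07 m, d = 7 nm = 7e-09 m
F = A * R / (6 * d^2)
F = 1.31e-20 * 1e-07 / (6 * (7e-09)^2)
F = 4.45578e-12 N = 4.456 pN

4.456


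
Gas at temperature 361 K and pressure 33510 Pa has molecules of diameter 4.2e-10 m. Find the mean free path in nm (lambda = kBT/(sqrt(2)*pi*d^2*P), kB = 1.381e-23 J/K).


Mean free path: lambda = kB*T / (sqrt(2) * pi * d^2 * P)
lambda = 1.381e-23 * 361 / (sqrt(2) * pi * (4.2e-10)^2 * 33510)
lambda = 1.89829e-07 m
lambda = 189.83 nm

189.83


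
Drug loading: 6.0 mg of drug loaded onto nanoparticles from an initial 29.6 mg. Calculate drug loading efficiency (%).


Drug loading efficiency = (drug loaded / drug initial) * 100
DLE = 6.0 / 29.6 * 100
DLE = 0.2027 * 100
DLE = 20.27%

20.27


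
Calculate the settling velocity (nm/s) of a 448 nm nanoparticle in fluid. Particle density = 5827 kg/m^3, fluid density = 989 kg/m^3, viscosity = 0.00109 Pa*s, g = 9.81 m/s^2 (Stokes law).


Radius R = 448/2 nm = 2.24e-07 m
Density difference = 5827 - 989 = 4838 kg/m^3
v = 2 * R^2 * (rho_p - rho_f) * g / (9 * eta)
v = 2 * (2.24e-07)^2 * 4838 * 9.81 / (9 * 0.00109)
v = 4.85503e-07 m/s = 485.503 nm/s

485.503


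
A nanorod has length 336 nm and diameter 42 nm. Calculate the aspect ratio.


Aspect ratio AR = length / diameter
AR = 336 / 42
AR = 8.0

8.0


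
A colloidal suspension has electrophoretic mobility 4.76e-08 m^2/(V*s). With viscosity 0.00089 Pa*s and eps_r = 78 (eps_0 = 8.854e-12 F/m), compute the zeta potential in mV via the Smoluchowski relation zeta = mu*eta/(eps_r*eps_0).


Smoluchowski equation: zeta = mu * eta / (eps_r * eps_0)
zeta = 4.76e-08 * 0.00089 / (78 * 8.854e-12)
zeta = 0.061343 V = 61.34 mV

61.34


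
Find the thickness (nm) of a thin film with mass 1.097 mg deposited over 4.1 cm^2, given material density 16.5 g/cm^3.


Convert: m = 1.097 mg = 1.0970e-06 kg, A = 4.1 cm^2 = 4.1000e-04 m^2, rho = 16.5 g/cm^3 = 16500 kg/m^3
t = m / (A * rho)
t = 1.0970e-06 / (4.1000e-04 * 16500)
t = 1.6216e-07 m = 162.2 nm

162.2


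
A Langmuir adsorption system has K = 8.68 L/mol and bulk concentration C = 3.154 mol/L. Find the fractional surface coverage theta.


Langmuir isotherm: theta = K*C / (1 + K*C)
K*C = 8.68 * 3.154 = 27.37672
theta = 27.37672 / (1 + 27.37672) = 27.37672 / 28.37672
theta = 0.9648

0.9648


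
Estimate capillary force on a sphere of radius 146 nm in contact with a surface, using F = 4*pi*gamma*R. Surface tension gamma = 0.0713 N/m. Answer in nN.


Convert radius: R = 146 nm = 1.46e-07 m
F = 4 * pi * gamma * R
F = 4 * pi * 0.0713 * 1.46e-07
F = 1.30813e-07 N = 130.8134 nN

130.8134


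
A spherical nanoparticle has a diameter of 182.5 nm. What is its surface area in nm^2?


Radius r = 182.5/2 = 91.25 nm
Surface area SA = 4 * pi * r^2
SA = 4 * pi * (91.25)^2
SA = 104634.67 nm^2

104634.67


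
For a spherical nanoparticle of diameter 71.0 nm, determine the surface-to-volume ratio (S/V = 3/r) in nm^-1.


Radius r = 71.0/2 = 35.5 nm
S/V = 3 / r = 3 / 35.5
S/V = 0.0845 nm^-1

0.0845


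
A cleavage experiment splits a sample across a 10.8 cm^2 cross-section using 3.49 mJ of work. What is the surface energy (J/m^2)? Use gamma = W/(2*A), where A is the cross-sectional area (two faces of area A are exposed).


Convert: A = 10.8 cm^2 = 0.00108 m^2, W = 3.49 mJ = 0.00349 J
Cleaving exposes two faces of area A, so total new surface = 2*A and gamma = W / (2*A)
gamma = 0.00349 / (2 * 0.00108)
gamma = 1.616 J/m^2

1.616


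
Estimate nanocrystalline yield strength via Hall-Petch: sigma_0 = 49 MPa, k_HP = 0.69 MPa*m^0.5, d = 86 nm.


d = 86 nm = 8.6e-08 m
sqrt(d) = 0.0002932576
Hall-Petch contribution = k / sqrt(d) = 0.69 / 0.0002932576 = 2352.9 MPa
sigma = sigma_0 + k/sqrt(d) = 49 + 2352.9 = 2401.9 MPa

2401.9


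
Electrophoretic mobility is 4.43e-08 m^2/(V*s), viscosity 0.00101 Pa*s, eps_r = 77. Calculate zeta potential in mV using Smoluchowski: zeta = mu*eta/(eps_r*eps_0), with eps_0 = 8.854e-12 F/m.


Smoluchowski equation: zeta = mu * eta / (eps_r * eps_0)
zeta = 4.43e-08 * 0.00101 / (77 * 8.854e-12)
zeta = 0.065629 V = 65.63 mV

65.63


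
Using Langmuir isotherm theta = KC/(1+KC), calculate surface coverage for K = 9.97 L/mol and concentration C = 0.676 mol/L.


Langmuir isotherm: theta = K*C / (1 + K*C)
K*C = 9.97 * 0.676 = 6.73972
theta = 6.73972 / (1 + 6.73972) = 6.73972 / 7.73972
theta = 0.8708

0.8708


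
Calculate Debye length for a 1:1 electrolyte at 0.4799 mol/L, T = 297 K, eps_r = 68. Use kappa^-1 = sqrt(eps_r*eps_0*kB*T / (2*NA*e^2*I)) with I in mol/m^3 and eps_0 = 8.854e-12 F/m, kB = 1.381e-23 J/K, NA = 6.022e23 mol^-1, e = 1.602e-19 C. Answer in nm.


Ionic strength I = 0.4799 * 1^2 * 1000 = 479.9 mol/m^3
kappa^-1 = sqrt(68 * 8.854e-12 * 1.381e-23 * 297 / (2 * 6.022e23 * (1.602e-19)^2 * 479.9))
kappa^-1 = 0.408 nm

0.408


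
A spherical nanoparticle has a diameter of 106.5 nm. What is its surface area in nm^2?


Radius r = 106.5/2 = 53.25 nm
Surface area SA = 4 * pi * r^2
SA = 4 * pi * (53.25)^2
SA = 35632.73 nm^2

35632.73


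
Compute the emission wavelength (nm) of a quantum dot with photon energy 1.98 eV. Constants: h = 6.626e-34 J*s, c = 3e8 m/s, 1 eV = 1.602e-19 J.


Convert energy: E = 1.98 eV = 1.98 * 1.602e-19 = 3.17196e-19 J
lambda = h*c / E = 6.626e-34 * 3e8 / 3.17196e-19
lambda = 6.26679e-07 m = 626.7 nm

626.7


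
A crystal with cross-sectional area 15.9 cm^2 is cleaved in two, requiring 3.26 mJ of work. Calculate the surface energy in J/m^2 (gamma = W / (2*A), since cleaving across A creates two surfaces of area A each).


Convert: A = 15.9 cm^2 = 0.00159 m^2, W = 3.26 mJ = 0.00326 J
Cleaving exposes two faces of area A, so total new surface = 2*A and gamma = W / (2*A)
gamma = 0.00326 / (2 * 0.00159)
gamma = 1.025 J/m^2

1.025


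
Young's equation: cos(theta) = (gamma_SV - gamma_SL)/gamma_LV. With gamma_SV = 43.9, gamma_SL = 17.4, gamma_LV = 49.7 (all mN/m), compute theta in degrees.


cos(theta) = (gamma_SV - gamma_SL) / gamma_LV
cos(theta) = (43.9 - 17.4) / 49.7
cos(theta) = 0.533199
theta = arccos(0.533199) = 57.78 degrees

57.78


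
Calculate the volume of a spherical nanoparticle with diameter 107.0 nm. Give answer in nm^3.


Radius r = 107.0/2 = 53.5 nm
Volume V = (4/3) * pi * r^3
V = (4/3) * pi * (53.5)^3
V = 641431.01 nm^3

641431.01


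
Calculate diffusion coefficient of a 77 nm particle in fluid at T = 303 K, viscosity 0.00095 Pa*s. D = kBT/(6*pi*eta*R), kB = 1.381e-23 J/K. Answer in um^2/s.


Radius R = 77/2 = 38.5 nm = 3.85e-08 m
D = kB*T / (6*pi*eta*R)
D = 1.381e-23 * 303 / (6 * pi * 0.00095 * 3.85e-08)
D = 6.06947e-12 m^2/s = 6.069 um^2/s

6.069


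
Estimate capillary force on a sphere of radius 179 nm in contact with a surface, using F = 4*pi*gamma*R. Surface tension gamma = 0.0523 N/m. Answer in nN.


Convert radius: R = 179 nm = 1.79e-07 m
F = 4 * pi * gamma * R
F = 4 * pi * 0.0523 * 1.79e-07
F = 1.17643e-07 N = 117.6426 nN

117.6426


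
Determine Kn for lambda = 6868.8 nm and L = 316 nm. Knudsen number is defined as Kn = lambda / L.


Knudsen number Kn = lambda / L
Kn = 6868.8 / 316
Kn = 21.7367

21.7367


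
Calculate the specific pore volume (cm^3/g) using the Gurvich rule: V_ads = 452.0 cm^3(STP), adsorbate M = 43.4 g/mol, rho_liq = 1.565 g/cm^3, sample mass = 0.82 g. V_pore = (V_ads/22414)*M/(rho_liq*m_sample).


Moles adsorbed n = V_ads / 22414 = 452.0 / 22414 = 2.016597e-02 mol
Liquid volume V_liq = n * M / rho_liq = 2.016597e-02 * 43.4 / 1.565 = 0.55924 cm^3
Specific pore volume V_pore = V_liq / m_sample = 0.55924 / 0.82
V_pore = 0.682 cm^3/g

0.682


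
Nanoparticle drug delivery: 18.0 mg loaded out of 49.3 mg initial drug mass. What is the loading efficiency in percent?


Drug loading efficiency = (drug loaded / drug initial) * 100
DLE = 18.0 / 49.3 * 100
DLE = 0.3651 * 100
DLE = 36.51%

36.51


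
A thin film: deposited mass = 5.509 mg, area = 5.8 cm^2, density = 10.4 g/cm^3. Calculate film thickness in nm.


Convert: m = 5.509 mg = 5.5090e-06 kg, A = 5.8 cm^2 = 5.8000e-04 m^2, rho = 10.4 g/cm^3 = 10400 kg/m^3
t = m / (A * rho)
t = 5.5090e-06 / (5.8000e-04 * 10400)
t = 9.1330e-07 m = 913.3 nm

913.3


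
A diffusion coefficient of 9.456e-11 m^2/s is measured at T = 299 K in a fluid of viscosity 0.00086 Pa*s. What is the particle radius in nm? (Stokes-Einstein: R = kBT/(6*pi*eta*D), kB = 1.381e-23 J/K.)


Stokes-Einstein: R = kB*T / (6*pi*eta*D)
R = 1.381e-23 * 299 / (6 * pi * 0.00086 * 9.456e-11)
R = 2.69375e-09 m = 2.69 nm

2.69


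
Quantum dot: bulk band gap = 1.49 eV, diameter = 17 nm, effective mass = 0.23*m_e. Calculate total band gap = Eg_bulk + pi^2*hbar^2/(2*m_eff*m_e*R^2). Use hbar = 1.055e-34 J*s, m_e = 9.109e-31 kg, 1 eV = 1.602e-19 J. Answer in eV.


Radius R = 17/2 nm = 8.5e-09 m
Confinement energy dE = pi^2 * hbar^2 / (2 * m_eff * m_e * R^2)
dE = pi^2 * (1.055e-34)^2 / (2 * 0.23 * 9.109e-31 * (8.5e-09)^2) J, divided by 1.602e-19 J/eV
dE = 0.0227 eV
Total band gap = E_g(bulk) + dE = 1.49 + 0.0227 = 1.5127 eV

1.5127


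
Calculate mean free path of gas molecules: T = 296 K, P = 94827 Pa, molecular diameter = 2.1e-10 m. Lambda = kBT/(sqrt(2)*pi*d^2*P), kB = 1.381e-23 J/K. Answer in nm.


Mean free path: lambda = kB*T / (sqrt(2) * pi * d^2 * P)
lambda = 1.381e-23 * 296 / (sqrt(2) * pi * (2.1e-10)^2 * 94827)
lambda = 2.20014e-07 m
lambda = 220.01 nm

220.01


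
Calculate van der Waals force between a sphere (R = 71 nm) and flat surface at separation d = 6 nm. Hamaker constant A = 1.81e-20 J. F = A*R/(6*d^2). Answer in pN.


Convert to SI: R = 71 nm = 7.1e-08 m, d = 6 nm = 6e-09 m
F = A * R / (6 * d^2)
F = 1.81e-20 * 7.1e-08 / (6 * (6e-09)^2)
F = 5.94954e-12 N = 5.95 pN

5.95


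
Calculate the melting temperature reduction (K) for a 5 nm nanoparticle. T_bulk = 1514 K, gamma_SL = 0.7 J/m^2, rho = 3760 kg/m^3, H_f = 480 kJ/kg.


Radius R = 5/2 = 2.5 nm = 2.5e-09 m
Convert H_f = 480 kJ/kg = 480000 J/kg
dT = 2 * gamma_SL * T_bulk / (rho * H_f * R)
dT = 2 * 0.7 * 1514 / (3760 * 480000 * 2.5e-09)
dT = 469.8 K

469.8


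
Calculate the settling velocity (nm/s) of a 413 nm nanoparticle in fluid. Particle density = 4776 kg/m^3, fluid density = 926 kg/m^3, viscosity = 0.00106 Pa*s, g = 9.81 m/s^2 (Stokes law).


Radius R = 413/2 nm = 2.065e-07 m
Density difference = 4776 - 926 = 3850 kg/m^3
v = 2 * R^2 * (rho_p - rho_f) * g / (9 * eta)
v = 2 * (2.065e-07)^2 * 3850 * 9.81 / (9 * 0.00106)
v = 3.37638e-07 m/s = 337.6381 nm/s

337.6381


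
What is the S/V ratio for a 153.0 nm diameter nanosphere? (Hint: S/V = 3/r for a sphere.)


Radius r = 153.0/2 = 76.5 nm
S/V = 3 / r = 3 / 76.5
S/V = 0.0392 nm^-1

0.0392


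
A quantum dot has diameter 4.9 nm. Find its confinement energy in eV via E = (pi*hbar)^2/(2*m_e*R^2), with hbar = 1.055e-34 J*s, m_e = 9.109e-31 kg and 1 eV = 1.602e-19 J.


Radius R = 4.9/2 = 2.45 nm = 2.45e-09 m
E = (pi * 1.055e-34)^2 / (2 * 9.109e-31 * (2.45e-09)^2)
E(J) = 1.00455e-20
E = E(J) / 1.602e-19 = 0.0627 eV

0.0627


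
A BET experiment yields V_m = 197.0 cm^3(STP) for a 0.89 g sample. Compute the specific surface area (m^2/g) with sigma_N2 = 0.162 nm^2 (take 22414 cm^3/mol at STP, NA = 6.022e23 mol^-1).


Number of moles in monolayer = V_m / 22414 = 197.0 / 22414 = 0.00878915
Number of molecules = moles * NA = 0.00878915 * 6.022e23
SA = molecules * sigma / mass
SA = (197.0 / 22414) * 6.022e23 * 0.162e-18 / 0.89
SA = 963.4 m^2/g

963.4


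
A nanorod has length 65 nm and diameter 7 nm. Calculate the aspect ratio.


Aspect ratio AR = length / diameter
AR = 65 / 7
AR = 9.29

9.29


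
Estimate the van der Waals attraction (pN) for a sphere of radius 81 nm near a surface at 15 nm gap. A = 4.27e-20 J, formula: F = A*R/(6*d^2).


Convert to SI: R = 81 nm = 8.1e-08 m, d = 15 nm = 1.5e-08 m
F = A * R / (6 * d^2)
F = 4.27e-20 * 8.1e-08 / (6 * (1.5e-08)^2)
F = 2.562e-12 N = 2.562 pN

2.562


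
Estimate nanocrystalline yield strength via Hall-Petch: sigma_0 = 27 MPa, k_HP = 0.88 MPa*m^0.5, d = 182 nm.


d = 182 nm = 1.82e-07 m
sqrt(d) = 0.0004266146
Hall-Petch contribution = k / sqrt(d) = 0.88 / 0.0004266146 = 2062.8 MPa
sigma = sigma_0 + k/sqrt(d) = 27 + 2062.8 = 2089.8 MPa

2089.8


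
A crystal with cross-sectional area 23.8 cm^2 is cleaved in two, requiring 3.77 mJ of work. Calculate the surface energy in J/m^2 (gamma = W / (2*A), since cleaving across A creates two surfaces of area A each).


Convert: A = 23.8 cm^2 = 0.00238 m^2, W = 3.77 mJ = 0.00377 J
Cleaving exposes two faces of area A, so total new surface = 2*A and gamma = W / (2*A)
gamma = 0.00377 / (2 * 0.00238)
gamma = 0.792 J/m^2

0.792


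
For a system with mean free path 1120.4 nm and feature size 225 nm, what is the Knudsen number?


Knudsen number Kn = lambda / L
Kn = 1120.4 / 225
Kn = 4.9796

4.9796


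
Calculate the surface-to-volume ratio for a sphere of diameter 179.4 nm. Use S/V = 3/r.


Radius r = 179.4/2 = 89.7 nm
S/V = 3 / r = 3 / 89.7
S/V = 0.0334 nm^-1

0.0334


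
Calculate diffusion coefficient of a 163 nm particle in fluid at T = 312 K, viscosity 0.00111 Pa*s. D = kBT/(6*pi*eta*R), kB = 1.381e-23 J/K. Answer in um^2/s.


Radius R = 163/2 = 81.5 nm = 8.15e-08 m
D = kB*T / (6*pi*eta*R)
D = 1.381e-23 * 312 / (6 * pi * 0.00111 * 8.15e-08)
D = 2.52677e-12 m^2/s = 2.527 um^2/s

2.527


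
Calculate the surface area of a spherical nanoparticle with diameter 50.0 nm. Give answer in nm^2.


Radius r = 50.0/2 = 25 nm
Surface area SA = 4 * pi * r^2
SA = 4 * pi * (25)^2
SA = 7853.98 nm^2

7853.98


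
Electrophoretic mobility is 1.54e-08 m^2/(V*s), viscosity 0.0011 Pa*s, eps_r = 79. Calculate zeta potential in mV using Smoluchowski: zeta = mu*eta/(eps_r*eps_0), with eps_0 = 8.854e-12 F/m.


Smoluchowski equation: zeta = mu * eta / (eps_r * eps_0)
zeta = 1.54e-08 * 0.0011 / (79 * 8.854e-12)
zeta = 0.024218 V = 24.22 mV

24.22


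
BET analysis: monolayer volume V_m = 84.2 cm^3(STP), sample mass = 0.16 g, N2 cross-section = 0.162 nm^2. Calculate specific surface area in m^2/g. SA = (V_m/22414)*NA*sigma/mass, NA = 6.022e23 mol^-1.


Number of moles in monolayer = V_m / 22414 = 84.2 / 22414 = 0.00375658
Number of molecules = moles * NA = 0.00375658 * 6.022e23
SA = molecules * sigma / mass
SA = (84.2 / 22414) * 6.022e23 * 0.162e-18 / 0.16
SA = 2290.5 m^2/g

2290.5


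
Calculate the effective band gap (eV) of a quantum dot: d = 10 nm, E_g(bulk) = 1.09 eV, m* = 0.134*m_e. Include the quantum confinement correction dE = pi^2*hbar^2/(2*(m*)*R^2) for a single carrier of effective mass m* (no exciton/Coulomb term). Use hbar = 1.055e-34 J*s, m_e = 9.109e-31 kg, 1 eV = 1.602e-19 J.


Radius R = 10/2 nm = 5e-09 m
Confinement energy dE = pi^2 * hbar^2 / (2 * m_eff * m_e * R^2)
dE = pi^2 * (1.055e-34)^2 / (2 * 0.134 * 9.109e-31 * (5e-09)^2) J, divided by 1.602e-19 J/eV
dE = 0.1124 eV
Total band gap = E_g(bulk) + dE = 1.09 + 0.1124 = 1.2024 eV

1.2024


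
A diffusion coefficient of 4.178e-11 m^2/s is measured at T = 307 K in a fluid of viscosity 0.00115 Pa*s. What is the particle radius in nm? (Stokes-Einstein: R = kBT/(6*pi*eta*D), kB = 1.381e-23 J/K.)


Stokes-Einstein: R = kB*T / (6*pi*eta*D)
R = 1.381e-23 * 307 / (6 * pi * 0.00115 * 4.178e-11)
R = 4.68128e-09 m = 4.68 nm

4.68


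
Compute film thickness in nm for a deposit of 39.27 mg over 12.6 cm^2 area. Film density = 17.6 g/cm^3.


Convert: m = 39.27 mg = 3.9270e-05 kg, A = 12.6 cm^2 = 1.2600e-03 m^2, rho = 17.6 g/cm^3 = 17600 kg/m^3
t = m / (A * rho)
t = 3.9270e-05 / (1.2600e-03 * 17600)
t = 1.7708e-06 m = 1770.8 nm

1770.8


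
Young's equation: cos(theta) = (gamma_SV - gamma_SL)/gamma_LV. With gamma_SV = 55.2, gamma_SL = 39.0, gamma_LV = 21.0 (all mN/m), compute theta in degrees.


cos(theta) = (gamma_SV - gamma_SL) / gamma_LV
cos(theta) = (55.2 - 39.0) / 21.0
cos(theta) = 0.771429
theta = arccos(0.771429) = 39.52 degrees

39.52


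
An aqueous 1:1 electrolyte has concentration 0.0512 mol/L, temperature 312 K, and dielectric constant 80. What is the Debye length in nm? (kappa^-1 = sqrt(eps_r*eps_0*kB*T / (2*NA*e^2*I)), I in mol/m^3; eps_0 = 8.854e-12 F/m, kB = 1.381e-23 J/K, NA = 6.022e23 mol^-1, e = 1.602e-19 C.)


Ionic strength I = 0.0512 * 1^2 * 1000 = 51.2 mol/m^3
kappa^-1 = sqrt(80 * 8.854e-12 * 1.381e-23 * 312 / (2 * 6.022e23 * (1.602e-19)^2 * 51.2))
kappa^-1 = 1.389 nm

1.389


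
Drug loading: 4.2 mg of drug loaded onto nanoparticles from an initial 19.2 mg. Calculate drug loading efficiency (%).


Drug loading efficiency = (drug loaded / drug initial) * 100
DLE = 4.2 / 19.2 * 100
DLE = 0.2188 * 100
DLE = 21.88%

21.88


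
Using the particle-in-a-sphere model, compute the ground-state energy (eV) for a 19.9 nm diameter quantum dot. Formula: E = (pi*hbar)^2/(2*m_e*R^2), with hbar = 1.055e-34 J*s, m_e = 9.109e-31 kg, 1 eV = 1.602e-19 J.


Radius R = 19.9/2 = 9.95 nm = 9.95e-09 m
E = (pi * 1.055e-34)^2 / (2 * 9.109e-31 * (9.95e-09)^2)
E(J) = 6.09057e-22
E = E(J) / 1.602e-19 = 0.0038 eV

0.0038


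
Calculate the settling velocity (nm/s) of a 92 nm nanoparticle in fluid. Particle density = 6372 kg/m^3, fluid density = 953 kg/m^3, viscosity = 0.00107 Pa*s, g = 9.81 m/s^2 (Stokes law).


Radius R = 92/2 nm = 4.6e-08 m
Density difference = 6372 - 953 = 5419 kg/m^3
v = 2 * R^2 * (rho_p - rho_f) * g / (9 * eta)
v = 2 * (4.6e-08)^2 * 5419 * 9.81 / (9 * 0.00107)
v = 2.33619e-08 m/s = 23.3619 nm/s

23.3619


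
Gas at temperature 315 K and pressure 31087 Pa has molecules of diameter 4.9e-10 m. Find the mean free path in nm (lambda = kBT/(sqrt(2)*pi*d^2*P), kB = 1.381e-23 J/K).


Mean free path: lambda = kB*T / (sqrt(2) * pi * d^2 * P)
lambda = 1.381e-23 * 315 / (sqrt(2) * pi * (4.9e-10)^2 * 31087)
lambda = 1.3118e-07 m
lambda = 131.18 nm

131.18


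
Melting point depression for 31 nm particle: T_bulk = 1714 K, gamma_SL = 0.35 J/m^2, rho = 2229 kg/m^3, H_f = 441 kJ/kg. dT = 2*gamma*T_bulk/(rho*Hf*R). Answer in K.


Radius R = 31/2 = 15.5 nm = 1.55e-08 m
Convert H_f = 441 kJ/kg = 441000 J/kg
dT = 2 * gamma_SL * T_bulk / (rho * H_f * R)
dT = 2 * 0.35 * 1714 / (2229 * 441000 * 1.55e-08)
dT = 78.7 K

78.7


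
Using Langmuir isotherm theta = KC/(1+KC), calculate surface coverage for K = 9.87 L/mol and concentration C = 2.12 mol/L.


Langmuir isotherm: theta = K*C / (1 + K*C)
K*C = 9.87 * 2.12 = 20.9244
theta = 20.9244 / (1 + 20.9244) = 20.9244 / 21.9244
theta = 0.9544

0.9544


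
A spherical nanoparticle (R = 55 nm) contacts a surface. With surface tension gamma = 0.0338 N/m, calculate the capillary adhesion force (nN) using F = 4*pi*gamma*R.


Convert radius: R = 55 nm = 5.5e-08 m
F = 4 * pi * gamma * R
F = 4 * pi * 0.0338 * 5.5e-08
F = 2.33609e-08 N = 23.3609 nN

23.3609


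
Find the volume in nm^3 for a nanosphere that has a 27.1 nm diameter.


Radius r = 27.1/2 = 13.55 nm
Volume V = (4/3) * pi * r^3
V = (4/3) * pi * (13.55)^3
V = 10420.93 nm^3

10420.93


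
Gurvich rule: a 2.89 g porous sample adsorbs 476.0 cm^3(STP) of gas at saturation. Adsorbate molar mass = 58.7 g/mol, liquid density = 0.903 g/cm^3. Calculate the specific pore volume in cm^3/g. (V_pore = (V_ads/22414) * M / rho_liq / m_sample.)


Moles adsorbed n = V_ads / 22414 = 476.0 / 22414 = 2.123673e-02 mol
Liquid volume V_liq = n * M / rho_liq = 2.123673e-02 * 58.7 / 0.903 = 1.38050 cm^3
Specific pore volume V_pore = V_liq / m_sample = 1.38050 / 2.89
V_pore = 0.4777 cm^3/g

0.4777


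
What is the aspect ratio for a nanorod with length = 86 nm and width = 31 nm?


Aspect ratio AR = length / diameter
AR = 86 / 31
AR = 2.77

2.77


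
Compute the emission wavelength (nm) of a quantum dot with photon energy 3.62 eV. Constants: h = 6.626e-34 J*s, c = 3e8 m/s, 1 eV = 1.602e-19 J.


Convert energy: E = 3.62 eV = 3.62 * 1.602e-19 = 5.79924e-19 J
lambda = h*c / E = 6.626e-34 * 3e8 / 5.79924e-19
lambda = 3.42769e-07 m = 342.8 nm

342.8


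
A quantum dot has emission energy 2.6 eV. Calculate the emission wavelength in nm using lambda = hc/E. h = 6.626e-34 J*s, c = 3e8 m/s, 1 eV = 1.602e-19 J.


Convert energy: E = 2.6 eV = 2.6 * 1.602e-19 = 4.1652e-19 J
lambda = h*c / E = 6.626e-34 * 3e8 / 4.1652e-19
lambda = 4.7724e-07 m = 477.2 nm

477.2


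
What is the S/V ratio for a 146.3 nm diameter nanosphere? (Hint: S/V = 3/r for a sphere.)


Radius r = 146.3/2 = 73.15 nm
S/V = 3 / r = 3 / 73.15
S/V = 0.041 nm^-1

0.041


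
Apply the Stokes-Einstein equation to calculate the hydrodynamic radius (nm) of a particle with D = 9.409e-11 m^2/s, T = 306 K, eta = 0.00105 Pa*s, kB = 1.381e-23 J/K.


Stokes-Einstein: R = kB*T / (6*pi*eta*D)
R = 1.381e-23 * 306 / (6 * pi * 0.00105 * 9.409e-11)
R = 2.26924e-09 m = 2.27 nm

2.27


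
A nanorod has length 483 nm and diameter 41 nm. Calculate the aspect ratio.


Aspect ratio AR = length / diameter
AR = 483 / 41
AR = 11.78

11.78


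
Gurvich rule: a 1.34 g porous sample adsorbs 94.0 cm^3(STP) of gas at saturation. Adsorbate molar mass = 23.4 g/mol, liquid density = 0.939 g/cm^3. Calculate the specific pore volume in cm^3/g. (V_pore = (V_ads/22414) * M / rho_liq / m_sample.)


Moles adsorbed n = V_ads / 22414 = 94.0 / 22414 = 4.193807e-03 mol
Liquid volume V_liq = n * M / rho_liq = 4.193807e-03 * 23.4 / 0.939 = 0.10451 cm^3
Specific pore volume V_pore = V_liq / m_sample = 0.10451 / 1.34
V_pore = 0.078 cm^3/g

0.078


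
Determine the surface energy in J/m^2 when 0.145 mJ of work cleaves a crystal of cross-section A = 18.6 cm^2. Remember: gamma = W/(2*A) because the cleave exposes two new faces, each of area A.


Convert: A = 18.6 cm^2 = 0.00186 m^2, W = 0.145 mJ = 0.000145 J
Cleaving exposes two faces of area A, so total new surface = 2*A and gamma = W / (2*A)
gamma = 0.000145 / (2 * 0.00186)
gamma = 0.039 J/m^2

0.039


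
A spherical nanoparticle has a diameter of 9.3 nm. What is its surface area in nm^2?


Radius r = 9.3/2 = 4.65 nm
Surface area SA = 4 * pi * r^2
SA = 4 * pi * (4.65)^2
SA = 271.72 nm^2

271.72


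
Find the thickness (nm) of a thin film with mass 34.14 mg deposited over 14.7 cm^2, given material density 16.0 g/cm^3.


Convert: m = 34.14 mg = 3.4140e-05 kg, A = 14.7 cm^2 = 1.4700e-03 m^2, rho = 16.0 g/cm^3 = 16000 kg/m^3
t = m / (A * rho)
t = 3.4140e-05 / (1.4700e-03 * 16000)
t = 1.4515e-06 m = 1451.5 nm

1451.5


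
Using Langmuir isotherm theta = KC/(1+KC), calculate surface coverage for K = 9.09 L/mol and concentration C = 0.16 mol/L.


Langmuir isotherm: theta = K*C / (1 + K*C)
K*C = 9.09 * 0.16 = 1.4544
theta = 1.4544 / (1 + 1.4544) = 1.4544 / 2.4544
theta = 0.5926

0.5926


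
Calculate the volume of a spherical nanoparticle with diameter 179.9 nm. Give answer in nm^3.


Radius r = 179.9/2 = 89.95 nm
Volume V = (4/3) * pi * r^3
V = (4/3) * pi * (89.95)^3
V = 3048541.51 nm^3

3048541.51


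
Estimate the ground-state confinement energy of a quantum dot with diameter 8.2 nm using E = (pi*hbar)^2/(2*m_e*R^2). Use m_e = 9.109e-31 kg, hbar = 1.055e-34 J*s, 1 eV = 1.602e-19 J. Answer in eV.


Radius R = 8.2/2 = 4.1 nm = 4.1e-09 m
E = (pi * 1.055e-34)^2 / (2 * 9.109e-31 * (4.1e-09)^2)
E(J) = 3.58704e-21
E = E(J) / 1.602e-19 = 0.0224 eV

0.0224


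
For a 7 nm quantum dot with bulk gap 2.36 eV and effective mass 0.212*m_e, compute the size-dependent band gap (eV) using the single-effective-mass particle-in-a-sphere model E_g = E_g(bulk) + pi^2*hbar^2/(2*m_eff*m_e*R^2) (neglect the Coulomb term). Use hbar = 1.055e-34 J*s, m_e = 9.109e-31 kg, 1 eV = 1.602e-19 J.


Radius R = 7/2 nm = 3.5e-09 m
Confinement energy dE = pi^2 * hbar^2 / (2 * m_eff * m_e * R^2)
dE = pi^2 * (1.055e-34)^2 / (2 * 0.212 * 9.109e-31 * (3.5e-09)^2) J, divided by 1.602e-19 J/eV
dE = 0.1449 eV
Total band gap = E_g(bulk) + dE = 2.36 + 0.1449 = 2.5049 eV

2.5049


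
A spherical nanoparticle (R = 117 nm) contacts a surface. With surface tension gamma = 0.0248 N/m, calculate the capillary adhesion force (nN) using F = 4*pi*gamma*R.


Convert radius: R = 117 nm = 1.17e-07 m
F = 4 * pi * gamma * R
F = 4 * pi * 0.0248 * 1.17e-07
F = 3.64626e-08 N = 36.4626 nN

36.4626


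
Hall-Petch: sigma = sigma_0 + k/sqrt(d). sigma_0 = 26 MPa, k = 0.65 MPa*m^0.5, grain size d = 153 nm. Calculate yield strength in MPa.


d = 153 nm = 1.53e-07 m
sqrt(d) = 0.0003911521
Hall-Petch contribution = k / sqrt(d) = 0.65 / 0.0003911521 = 1661.8 MPa
sigma = sigma_0 + k/sqrt(d) = 26 + 1661.8 = 1687.8 MPa

1687.8


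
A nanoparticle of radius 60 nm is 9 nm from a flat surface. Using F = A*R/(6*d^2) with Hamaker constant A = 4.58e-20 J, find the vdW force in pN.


Convert to SI: R = 60 nm = 6e-08 m, d = 9 nm = 9e-09 m
F = A * R / (6 * d^2)
F = 4.58e-20 * 6e-08 / (6 * (9e-09)^2)
F = 5.65432e-12 N = 5.654 pN

5.654


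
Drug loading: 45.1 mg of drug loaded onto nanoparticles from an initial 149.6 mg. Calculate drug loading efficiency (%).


Drug loading efficiency = (drug loaded / drug initial) * 100
DLE = 45.1 / 149.6 * 100
DLE = 0.3015 * 100
DLE = 30.15%

30.15
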